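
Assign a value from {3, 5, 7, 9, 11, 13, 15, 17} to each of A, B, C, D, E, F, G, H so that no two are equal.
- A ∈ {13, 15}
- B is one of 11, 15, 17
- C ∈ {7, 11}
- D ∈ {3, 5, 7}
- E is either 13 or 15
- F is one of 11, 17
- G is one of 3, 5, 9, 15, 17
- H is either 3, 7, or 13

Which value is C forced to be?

The 8 variables together cover exactly {3, 5, 7, 9, 11, 13, 15, 17} — 8 values for 8 variables — and 9 appears only in G's list, so G = 9.
The 7 still-open variables draw from only 7 values {3, 5, 7, 11, 13, 15, 17}, so each is used; only D can be 5, hence D = 5.
The 6 still-open variables together cover exactly {3, 7, 11, 13, 15, 17} — 6 values for 6 variables — and 3 appears only in H's list, so H = 3.
Among the 5 still-open variables, 7 fits only C (and all 5 values in {7, 11, 13, 15, 17} must be used), so C = 7.

7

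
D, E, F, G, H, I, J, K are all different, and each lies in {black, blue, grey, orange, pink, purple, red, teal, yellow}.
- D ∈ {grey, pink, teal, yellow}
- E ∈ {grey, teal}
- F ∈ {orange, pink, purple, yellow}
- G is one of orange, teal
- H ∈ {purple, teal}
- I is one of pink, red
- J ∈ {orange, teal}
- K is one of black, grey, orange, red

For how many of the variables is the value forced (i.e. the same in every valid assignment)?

Among the 8 variables, black fits only K (and all 8 values in {black, grey, orange, pink, purple, red, teal, yellow} must be used), so K = black.
The 7 still-open variables draw from only 7 values {grey, orange, pink, purple, red, teal, yellow}, so each is used; only I can be red, hence I = red.
G and J share exactly the 2 values {orange, teal}; by pigeonhole those values go to them, so strike orange, teal from D, E, F, H.
E has just one choice, so E = grey. Eliminate grey elsewhere: D.
H has just one choice, so H = purple. Remove purple from F.
Determined: E=grey, H=purple, I=red, K=black. The other variables each still have more than one consistent value. That makes 4.

4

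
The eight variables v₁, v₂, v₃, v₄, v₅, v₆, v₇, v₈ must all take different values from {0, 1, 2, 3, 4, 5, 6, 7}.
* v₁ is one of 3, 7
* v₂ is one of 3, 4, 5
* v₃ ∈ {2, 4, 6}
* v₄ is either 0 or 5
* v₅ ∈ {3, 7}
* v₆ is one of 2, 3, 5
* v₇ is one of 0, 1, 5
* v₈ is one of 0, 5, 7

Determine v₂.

4

The 8 variables together cover exactly {0, 1, 2, 3, 4, 5, 6, 7} — 8 values for 8 variables — and 1 appears only in v₇'s list, so v₇ = 1.
Among the 7 still-open variables, 6 fits only v₃ (and all 7 values in {0, 2, 3, 4, 5, 6, 7} must be used), so v₃ = 6.
The 6 still-open variables together cover exactly {0, 2, 3, 4, 5, 7} — 6 values for 6 variables — and 2 appears only in v₆'s list, so v₆ = 2.
Among the 5 still-open variables, 4 fits only v₂ (and all 5 values in {0, 3, 4, 5, 7} must be used), so v₂ = 4.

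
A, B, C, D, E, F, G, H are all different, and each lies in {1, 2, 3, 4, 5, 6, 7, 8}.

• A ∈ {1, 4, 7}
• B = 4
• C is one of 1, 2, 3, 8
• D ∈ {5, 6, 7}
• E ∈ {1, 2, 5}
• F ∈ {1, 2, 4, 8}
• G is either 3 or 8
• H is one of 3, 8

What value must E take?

B has just one choice, so B = 4. So A, F can't be 4.
Among the 7 still-open variables, 6 fits only D (and all 7 values in {1, 2, 3, 5, 6, 7, 8} must be used), so D = 6.
The 6 still-open variables draw from only 6 values {1, 2, 3, 5, 7, 8}, so each is used; only E can be 5, hence E = 5.

5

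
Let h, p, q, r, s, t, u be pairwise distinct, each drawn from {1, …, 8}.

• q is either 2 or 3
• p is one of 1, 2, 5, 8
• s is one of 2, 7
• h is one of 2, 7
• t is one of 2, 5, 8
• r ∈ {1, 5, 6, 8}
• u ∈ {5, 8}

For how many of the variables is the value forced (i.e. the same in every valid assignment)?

3

The 7 variables draw from only 7 values {1, 2, 3, 5, 6, 7, 8}, so each is used; only q can be 3, hence q = 3.
The 6 still-open variables draw from only 6 values {1, 2, 5, 6, 7, 8}, so each is used; only r can be 6, hence r = 6.
Among the 5 still-open variables, 1 fits only p (and all 5 values in {1, 2, 5, 7, 8} must be used), so p = 1.
The 2 variables h and s are confined to {2, 7}, which locks those values in; drop them from t.
Determined: p=1, q=3, r=6. The other variables each still have more than one consistent value. That makes 3.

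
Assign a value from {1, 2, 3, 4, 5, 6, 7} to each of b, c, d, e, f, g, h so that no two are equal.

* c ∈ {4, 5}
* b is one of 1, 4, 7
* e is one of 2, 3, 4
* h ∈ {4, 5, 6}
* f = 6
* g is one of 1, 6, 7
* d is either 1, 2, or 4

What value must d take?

2

f must be 6 (only option left). Remove 6 from g, h.
Among the 6 still-open variables, 3 fits only e (and all 6 values in {1, 2, 3, 4, 5, 7} must be used), so e = 3.
Among the 5 still-open variables, 2 fits only d (and all 5 values in {1, 2, 4, 5, 7} must be used), so d = 2.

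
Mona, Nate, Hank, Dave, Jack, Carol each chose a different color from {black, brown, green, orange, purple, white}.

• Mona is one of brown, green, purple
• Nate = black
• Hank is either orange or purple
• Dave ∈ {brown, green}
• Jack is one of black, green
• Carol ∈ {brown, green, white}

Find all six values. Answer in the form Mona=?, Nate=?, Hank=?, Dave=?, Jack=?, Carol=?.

Mona=purple, Nate=black, Hank=orange, Dave=brown, Jack=green, Carol=white

Nate has just one choice, so Nate = black. Remove black from Jack.
Jack has just one choice, so Jack = green. So Mona, Dave, Carol can't be green.
That leaves Dave = brown. Remove brown from Mona, Carol.
Carol has just one choice, so Carol = white.
Mona has just one choice, so Mona = purple. Remove purple from Hank.
That leaves Hank = orange.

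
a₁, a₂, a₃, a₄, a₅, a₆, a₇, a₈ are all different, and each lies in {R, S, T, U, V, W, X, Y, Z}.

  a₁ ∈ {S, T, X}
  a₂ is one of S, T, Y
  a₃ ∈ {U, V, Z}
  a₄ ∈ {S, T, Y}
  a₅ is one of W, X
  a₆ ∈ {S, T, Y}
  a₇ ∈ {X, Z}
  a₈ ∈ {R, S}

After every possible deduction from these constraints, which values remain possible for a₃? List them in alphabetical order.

U, V

a₂, a₄, a₆ share exactly the 3 values {S, T, Y}; by pigeonhole those values go to them, so strike S, T, Y from a₁, a₈.
That leaves a₁ = X. Eliminate X elsewhere: a₅, a₇.
a₅ has just one choice, so a₅ = W.
a₇ must be Z (only option left). Remove Z from a₃.
That leaves a₈ = R.
No further eliminations apply; a₃ can still be any of U, V.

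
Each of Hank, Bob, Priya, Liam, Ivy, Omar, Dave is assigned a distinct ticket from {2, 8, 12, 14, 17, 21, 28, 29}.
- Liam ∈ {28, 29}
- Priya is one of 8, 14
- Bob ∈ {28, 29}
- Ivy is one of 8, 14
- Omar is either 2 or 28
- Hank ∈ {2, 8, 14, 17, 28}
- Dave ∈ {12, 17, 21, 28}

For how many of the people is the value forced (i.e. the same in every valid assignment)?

2

Bob and Liam between them cover only {28, 29} — a naked pair. Remove those values from Hank, Omar, Dave.
Omar must be 2 (only option left). Remove 2 from Hank.
Priya and Ivy between them cover only {8, 14} — a naked pair. Remove those values from Hank.
Hank's domain is down to {17}, so Hank = 17. Strike 17 from Dave.
Determined: Hank=17, Omar=2. The other people each still have more than one consistent value. That makes 2.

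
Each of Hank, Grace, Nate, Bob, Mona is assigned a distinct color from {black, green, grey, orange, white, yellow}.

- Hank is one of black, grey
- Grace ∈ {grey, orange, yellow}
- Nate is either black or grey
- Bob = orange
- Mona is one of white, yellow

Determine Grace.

Bob has just one choice, so Bob = orange. So Grace can't be orange.
The 4 still-open variables draw from only 4 values {black, grey, white, yellow}, so each is used; only Mona can be white, hence Mona = white.
The 3 still-open variables together cover exactly {black, grey, yellow} — 3 values for 3 variables — and yellow appears only in Grace's list, so Grace = yellow.

yellow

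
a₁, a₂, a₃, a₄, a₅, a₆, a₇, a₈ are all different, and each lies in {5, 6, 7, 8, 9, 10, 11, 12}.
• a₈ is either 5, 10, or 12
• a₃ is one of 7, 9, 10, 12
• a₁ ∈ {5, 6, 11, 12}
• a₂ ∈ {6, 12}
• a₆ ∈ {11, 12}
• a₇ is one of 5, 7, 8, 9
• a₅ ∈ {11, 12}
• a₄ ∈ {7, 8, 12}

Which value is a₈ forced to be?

a₅ and a₆ share exactly the 2 values {11, 12}; by pigeonhole those values go to them, so strike 11, 12 from a₁, a₂, a₃, a₄, a₈.
a₂ must be 6 (only option left). So a₁ can't be 6.
a₁ has just one choice, so a₁ = 5. So a₇, a₈ can't be 5.
So a₈ = 10.

10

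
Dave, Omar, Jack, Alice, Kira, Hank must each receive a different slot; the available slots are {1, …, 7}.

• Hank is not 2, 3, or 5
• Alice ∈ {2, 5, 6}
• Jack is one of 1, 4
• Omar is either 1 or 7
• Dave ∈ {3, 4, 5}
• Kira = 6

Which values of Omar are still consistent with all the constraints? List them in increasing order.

1, 7

Kira must be 6 (only option left). So Alice, Hank can't be 6.
The 3 variables Omar, Jack, Hank are confined to {1, 4, 7}, which locks those values in; drop them from Dave.
No further eliminations apply; Omar can still be any of 1, 7.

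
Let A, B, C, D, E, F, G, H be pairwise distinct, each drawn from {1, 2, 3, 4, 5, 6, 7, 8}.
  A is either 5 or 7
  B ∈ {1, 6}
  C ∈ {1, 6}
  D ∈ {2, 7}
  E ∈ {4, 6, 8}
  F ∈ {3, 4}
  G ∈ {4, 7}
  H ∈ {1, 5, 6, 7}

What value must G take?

4

The 8 variables draw from only 8 values {1, 2, 3, 4, 5, 6, 7, 8}, so each is used; only D can be 2, hence D = 2.
Among the 7 still-open variables, 3 fits only F (and all 7 values in {1, 3, 4, 5, 6, 7, 8} must be used), so F = 3.
The 6 still-open variables together cover exactly {1, 4, 5, 6, 7, 8} — 6 values for 6 variables — and 8 appears only in E's list, so E = 8.
The 5 still-open variables together cover exactly {1, 4, 5, 6, 7} — 5 values for 5 variables — and 4 appears only in G's list, so G = 4.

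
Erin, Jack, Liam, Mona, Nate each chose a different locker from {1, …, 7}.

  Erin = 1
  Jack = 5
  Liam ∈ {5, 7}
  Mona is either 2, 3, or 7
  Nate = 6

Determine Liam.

Erin must be 1 (only option left).
Jack must be 5 (only option left). Remove 5 from Liam.
So Liam = 7.

7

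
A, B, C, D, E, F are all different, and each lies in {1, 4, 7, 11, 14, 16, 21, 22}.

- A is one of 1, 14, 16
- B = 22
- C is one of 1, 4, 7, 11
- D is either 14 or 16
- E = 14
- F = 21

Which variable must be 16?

D

B has just one choice, so B = 22.
E must be 14 (only option left). Strike 14 from A, D.
So 16 goes to D.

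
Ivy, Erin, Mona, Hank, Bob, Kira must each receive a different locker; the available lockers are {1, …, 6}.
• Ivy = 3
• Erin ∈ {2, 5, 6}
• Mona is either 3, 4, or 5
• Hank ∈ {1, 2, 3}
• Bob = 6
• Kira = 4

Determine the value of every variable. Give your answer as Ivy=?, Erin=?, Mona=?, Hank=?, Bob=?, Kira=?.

Ivy=3, Erin=2, Mona=5, Hank=1, Bob=6, Kira=4

Ivy's domain is down to {3}, so Ivy = 3. Eliminate 3 elsewhere: Mona, Hank.
Bob has just one choice, so Bob = 6. Strike 6 from Erin.
Kira has just one choice, so Kira = 4. Strike 4 from Mona.
Mona must be 5 (only option left). Strike 5 from Erin.
Erin has just one choice, so Erin = 2. Strike 2 from Hank.
Hank's domain is down to {1}, so Hank = 1.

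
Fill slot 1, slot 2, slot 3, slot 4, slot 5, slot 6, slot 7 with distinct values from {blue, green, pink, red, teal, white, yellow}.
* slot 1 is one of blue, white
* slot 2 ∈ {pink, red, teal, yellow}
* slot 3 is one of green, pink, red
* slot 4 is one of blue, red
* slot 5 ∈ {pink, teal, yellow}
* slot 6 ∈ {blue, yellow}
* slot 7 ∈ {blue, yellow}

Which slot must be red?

Among the 7 variables, green fits only slot 3 (and all 7 values in {blue, green, pink, red, teal, white, yellow} must be used), so slot 3 = green.
The 6 still-open variables draw from only 6 values {blue, pink, red, teal, white, yellow}, so each is used; only slot 1 can be white, hence slot 1 = white.
slot 6 and slot 7 share exactly the 2 values {blue, yellow}; by pigeonhole those values go to them, so strike blue, yellow from slot 2, slot 4, slot 5.
So red goes to slot 4.

slot 4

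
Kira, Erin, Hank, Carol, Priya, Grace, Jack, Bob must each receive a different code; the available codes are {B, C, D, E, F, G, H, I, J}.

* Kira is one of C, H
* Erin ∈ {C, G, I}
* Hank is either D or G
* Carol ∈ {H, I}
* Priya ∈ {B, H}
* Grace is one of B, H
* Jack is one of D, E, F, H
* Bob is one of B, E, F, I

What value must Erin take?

G

The 2 variables Priya and Grace are confined to {B, H}, which locks those values in; drop them from Kira, Carol, Jack, Bob.
Kira has just one choice, so Kira = C. So Erin can't be C.
That leaves Carol = I. Strike I from Erin, Bob.
So Erin = G.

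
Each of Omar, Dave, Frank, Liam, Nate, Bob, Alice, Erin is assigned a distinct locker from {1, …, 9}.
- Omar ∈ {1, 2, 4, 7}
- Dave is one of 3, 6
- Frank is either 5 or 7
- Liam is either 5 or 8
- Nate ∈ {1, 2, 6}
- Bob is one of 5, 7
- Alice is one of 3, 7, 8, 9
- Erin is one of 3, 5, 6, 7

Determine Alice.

9

Frank and Bob share exactly the 2 values {5, 7}; by pigeonhole those values go to them, so strike 5, 7 from Omar, Liam, Alice, Erin.
Liam's domain is down to {8}, so Liam = 8. Remove 8 from Alice.
Dave and Erin between them cover only {3, 6} — a naked pair. Remove those values from Nate, Alice.
So Alice = 9.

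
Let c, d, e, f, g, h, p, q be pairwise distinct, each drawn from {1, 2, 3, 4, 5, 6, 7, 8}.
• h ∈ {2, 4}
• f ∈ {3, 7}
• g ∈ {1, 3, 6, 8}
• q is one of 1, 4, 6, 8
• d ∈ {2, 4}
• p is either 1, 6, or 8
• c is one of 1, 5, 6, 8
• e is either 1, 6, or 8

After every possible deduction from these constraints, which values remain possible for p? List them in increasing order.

The 8 variables together cover exactly {1, 2, 3, 4, 5, 6, 7, 8} — 8 values for 8 variables — and 5 appears only in c's list, so c = 5.
Among the 7 still-open variables, 7 fits only f (and all 7 values in {1, 2, 3, 4, 6, 7, 8} must be used), so f = 7.
Among the 6 still-open variables, 3 fits only g (and all 6 values in {1, 2, 3, 4, 6, 8} must be used), so g = 3.
d and h share exactly the 2 values {2, 4}; by pigeonhole those values go to them, so strike 2, 4 from q.
No further eliminations apply; p can still be any of 1, 6, 8.

1, 6, 8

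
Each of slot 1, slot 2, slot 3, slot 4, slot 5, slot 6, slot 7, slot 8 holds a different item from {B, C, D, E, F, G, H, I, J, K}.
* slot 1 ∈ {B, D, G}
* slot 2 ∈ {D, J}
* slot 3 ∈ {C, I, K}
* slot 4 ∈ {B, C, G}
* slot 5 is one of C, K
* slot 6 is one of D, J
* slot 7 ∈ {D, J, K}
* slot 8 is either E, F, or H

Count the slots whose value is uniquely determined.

3

The 2 variables slot 2 and slot 6 are confined to {D, J}, which locks those values in; drop them from slot 1, slot 7.
slot 7 has just one choice, so slot 7 = K. Eliminate K elsewhere: slot 3, slot 5.
That leaves slot 5 = C. Remove C from slot 3, slot 4.
slot 3 has just one choice, so slot 3 = I.
Determined: slot 3=I, slot 5=C, slot 7=K. The other slots each still have more than one consistent value. That makes 3.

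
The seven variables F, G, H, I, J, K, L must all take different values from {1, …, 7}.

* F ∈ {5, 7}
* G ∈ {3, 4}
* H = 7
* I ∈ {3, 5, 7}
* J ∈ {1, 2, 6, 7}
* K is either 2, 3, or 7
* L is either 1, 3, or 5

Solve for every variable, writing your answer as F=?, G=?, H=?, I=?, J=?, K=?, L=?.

H's domain is down to {7}, so H = 7. So F, I, J, K can't be 7.
F has just one choice, so F = 5. So I, L can't be 5.
I's domain is down to {3}, so I = 3. Eliminate 3 elsewhere: G, K, L.
K must be 2 (only option left). Eliminate 2 elsewhere: J.
L must be 1 (only option left). Remove 1 from J.
G must be 4 (only option left).
That leaves J = 6.

F=5, G=4, H=7, I=3, J=6, K=2, L=1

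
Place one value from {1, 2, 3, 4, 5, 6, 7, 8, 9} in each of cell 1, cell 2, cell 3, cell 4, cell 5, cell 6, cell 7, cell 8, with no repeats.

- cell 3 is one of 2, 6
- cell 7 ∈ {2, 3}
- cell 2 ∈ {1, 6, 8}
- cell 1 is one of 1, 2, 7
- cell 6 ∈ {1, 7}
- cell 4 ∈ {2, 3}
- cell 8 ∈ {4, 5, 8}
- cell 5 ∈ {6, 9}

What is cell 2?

8

The 2 variables cell 4 and cell 7 are confined to {2, 3}, which locks those values in; drop them from cell 1, cell 3.
cell 3 must be 6 (only option left). Eliminate 6 elsewhere: cell 2, cell 5.
That leaves cell 5 = 9.
cell 1 and cell 6 share exactly the 2 values {1, 7}; by pigeonhole those values go to them, so strike 1, 7 from cell 2.
So cell 2 = 8.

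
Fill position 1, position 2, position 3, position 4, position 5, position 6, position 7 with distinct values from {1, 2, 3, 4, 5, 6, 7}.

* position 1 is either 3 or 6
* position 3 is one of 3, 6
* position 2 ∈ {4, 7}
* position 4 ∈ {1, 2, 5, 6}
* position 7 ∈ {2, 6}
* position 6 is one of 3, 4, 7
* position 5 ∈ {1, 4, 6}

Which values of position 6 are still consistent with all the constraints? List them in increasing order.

The 7 variables together cover exactly {1, 2, 3, 4, 5, 6, 7} — 7 values for 7 variables — and 5 appears only in position 4's list, so position 4 = 5.
Among the 6 still-open variables, 1 fits only position 5 (and all 6 values in {1, 2, 3, 4, 6, 7} must be used), so position 5 = 1.
The 5 still-open variables draw from only 5 values {2, 3, 4, 6, 7}, so each is used; only position 7 can be 2, hence position 7 = 2.
The 2 variables position 1 and position 3 are confined to {3, 6}, which locks those values in; drop them from position 6.
No further eliminations apply; position 6 can still be any of 4, 7.

4, 7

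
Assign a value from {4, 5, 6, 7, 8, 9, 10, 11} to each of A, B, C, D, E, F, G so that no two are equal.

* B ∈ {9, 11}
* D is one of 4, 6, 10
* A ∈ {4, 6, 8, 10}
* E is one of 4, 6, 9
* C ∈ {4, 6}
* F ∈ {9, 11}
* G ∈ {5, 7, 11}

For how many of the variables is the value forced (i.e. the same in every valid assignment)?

B and F between them cover only {9, 11} — a naked pair. Remove those values from E, G.
C and E share exactly the 2 values {4, 6}; by pigeonhole those values go to them, so strike 4, 6 from A, D.
D's domain is down to {10}, so D = 10. Eliminate 10 elsewhere: A.
A has just one choice, so A = 8.
Determined: A=8, D=10. The other variables each still have more than one consistent value. That makes 2.

2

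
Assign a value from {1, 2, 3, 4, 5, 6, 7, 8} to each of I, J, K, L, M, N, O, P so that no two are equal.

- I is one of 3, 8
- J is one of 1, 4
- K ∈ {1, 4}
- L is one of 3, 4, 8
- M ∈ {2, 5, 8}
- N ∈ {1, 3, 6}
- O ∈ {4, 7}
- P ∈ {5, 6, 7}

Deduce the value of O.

7

The 8 variables draw from only 8 values {1, 2, 3, 4, 5, 6, 7, 8}, so each is used; only M can be 2, hence M = 2.
The 7 still-open variables draw from only 7 values {1, 3, 4, 5, 6, 7, 8}, so each is used; only P can be 5, hence P = 5.
The 6 still-open variables together cover exactly {1, 3, 4, 6, 7, 8} — 6 values for 6 variables — and 6 appears only in N's list, so N = 6.
The 5 still-open variables together cover exactly {1, 3, 4, 7, 8} — 5 values for 5 variables — and 7 appears only in O's list, so O = 7.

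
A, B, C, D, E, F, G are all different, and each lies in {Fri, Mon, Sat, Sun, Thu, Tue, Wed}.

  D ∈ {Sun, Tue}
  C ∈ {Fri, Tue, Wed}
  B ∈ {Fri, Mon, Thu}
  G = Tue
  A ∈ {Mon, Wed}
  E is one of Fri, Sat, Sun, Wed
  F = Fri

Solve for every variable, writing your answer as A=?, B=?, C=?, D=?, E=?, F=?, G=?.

F must be Fri (only option left). Strike Fri from B, C, E.
G must be Tue (only option left). Strike Tue from C, D.
C must be Wed (only option left). Remove Wed from A, E.
D's domain is down to {Sun}, so D = Sun. Remove Sun from E.
E has just one choice, so E = Sat.
A must be Mon (only option left). So B can't be Mon.
B's domain is down to {Thu}, so B = Thu.

A=Mon, B=Thu, C=Wed, D=Sun, E=Sat, F=Fri, G=Tue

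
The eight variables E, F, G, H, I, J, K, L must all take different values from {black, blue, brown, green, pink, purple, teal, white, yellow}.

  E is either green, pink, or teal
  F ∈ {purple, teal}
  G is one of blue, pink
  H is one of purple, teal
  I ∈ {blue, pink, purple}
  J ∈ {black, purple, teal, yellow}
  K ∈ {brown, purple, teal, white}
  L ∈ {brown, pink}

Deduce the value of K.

F and H between them cover only {purple, teal} — a naked pair. Remove those values from E, I, J, K.
G and I between them cover only {blue, pink} — a naked pair. Remove those values from E, L.
That leaves E = green.
That leaves L = brown. Strike brown from K.
So K = white.

white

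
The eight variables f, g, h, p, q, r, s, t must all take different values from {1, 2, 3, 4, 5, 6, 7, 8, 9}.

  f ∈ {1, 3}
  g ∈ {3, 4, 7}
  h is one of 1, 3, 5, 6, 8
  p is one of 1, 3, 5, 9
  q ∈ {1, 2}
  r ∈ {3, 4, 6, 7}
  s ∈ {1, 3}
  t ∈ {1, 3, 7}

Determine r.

The 2 variables f and s are confined to {1, 3}, which locks those values in; drop them from g, h, p, q, r, t.
q's domain is down to {2}, so q = 2.
t's domain is down to {7}, so t = 7. Remove 7 from g, r.
g has just one choice, so g = 4. So r can't be 4.
So r = 6.

6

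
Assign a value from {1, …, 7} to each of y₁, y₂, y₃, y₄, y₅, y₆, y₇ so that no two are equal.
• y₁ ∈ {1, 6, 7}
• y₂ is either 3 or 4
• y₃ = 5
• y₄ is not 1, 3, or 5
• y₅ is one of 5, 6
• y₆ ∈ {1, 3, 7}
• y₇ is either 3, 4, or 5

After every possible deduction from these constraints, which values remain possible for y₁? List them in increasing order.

y₃ has just one choice, so y₃ = 5. Strike 5 from y₅, y₇.
That leaves y₅ = 6. Remove 6 from y₁, y₄.
The 5 still-open variables together cover exactly {1, 2, 3, 4, 7} — 5 values for 5 variables — and 2 appears only in y₄'s list, so y₄ = 2.
y₂ and y₇ share exactly the 2 values {3, 4}; by pigeonhole those values go to them, so strike 3, 4 from y₆.
No further eliminations apply; y₁ can still be any of 1, 7.

1, 7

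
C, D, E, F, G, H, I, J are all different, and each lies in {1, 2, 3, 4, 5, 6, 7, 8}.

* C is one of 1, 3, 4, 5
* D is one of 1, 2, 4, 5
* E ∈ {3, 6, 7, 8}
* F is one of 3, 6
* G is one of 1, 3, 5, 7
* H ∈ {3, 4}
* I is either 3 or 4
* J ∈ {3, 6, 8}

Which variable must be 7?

The 8 variables together cover exactly {1, 2, 3, 4, 5, 6, 7, 8} — 8 values for 8 variables — and 2 appears only in D's list, so D = 2.
The 2 variables H and I are confined to {3, 4}, which locks those values in; drop them from C, E, F, G, J.
F has just one choice, so F = 6. So E, J can't be 6.
J's domain is down to {8}, so J = 8. Strike 8 from E.
So 7 goes to E.

E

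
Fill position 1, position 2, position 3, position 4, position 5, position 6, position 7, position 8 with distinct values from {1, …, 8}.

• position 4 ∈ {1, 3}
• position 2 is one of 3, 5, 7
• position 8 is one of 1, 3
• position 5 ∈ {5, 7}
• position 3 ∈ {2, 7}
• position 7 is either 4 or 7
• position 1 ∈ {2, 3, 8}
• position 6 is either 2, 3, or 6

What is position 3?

2

The 8 variables together cover exactly {1, 2, 3, 4, 5, 6, 7, 8} — 8 values for 8 variables — and 4 appears only in position 7's list, so position 7 = 4.
The 7 still-open variables draw from only 7 values {1, 2, 3, 5, 6, 7, 8}, so each is used; only position 6 can be 6, hence position 6 = 6.
Among the 6 still-open variables, 8 fits only position 1 (and all 6 values in {1, 2, 3, 5, 7, 8} must be used), so position 1 = 8.
Among the 5 still-open variables, 2 fits only position 3 (and all 5 values in {1, 2, 3, 5, 7} must be used), so position 3 = 2.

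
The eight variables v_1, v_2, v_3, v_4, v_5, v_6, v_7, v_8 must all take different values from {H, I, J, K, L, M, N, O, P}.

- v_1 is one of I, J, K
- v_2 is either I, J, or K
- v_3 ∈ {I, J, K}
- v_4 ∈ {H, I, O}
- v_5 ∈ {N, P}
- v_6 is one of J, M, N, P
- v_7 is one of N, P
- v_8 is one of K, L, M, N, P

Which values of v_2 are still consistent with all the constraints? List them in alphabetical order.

v_5 and v_7 between them cover only {N, P} — a naked pair. Remove those values from v_6, v_8.
v_1, v_2, v_3 share exactly the 3 values {I, J, K}; by pigeonhole those values go to them, so strike I, J, K from v_4, v_6, v_8.
v_6's domain is down to {M}, so v_6 = M. So v_8 can't be M.
v_8 must be L (only option left).
No further eliminations apply; v_2 can still be any of I, J, K.

I, J, K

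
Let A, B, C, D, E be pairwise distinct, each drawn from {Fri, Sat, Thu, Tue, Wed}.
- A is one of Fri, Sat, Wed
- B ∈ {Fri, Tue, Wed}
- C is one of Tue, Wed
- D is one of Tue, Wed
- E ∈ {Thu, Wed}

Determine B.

Fri

Among the 5 variables, Sat fits only A (and all 5 values in {Fri, Sat, Thu, Tue, Wed} must be used), so A = Sat.
The 4 still-open variables together cover exactly {Fri, Thu, Tue, Wed} — 4 values for 4 variables — and Fri appears only in B's list, so B = Fri.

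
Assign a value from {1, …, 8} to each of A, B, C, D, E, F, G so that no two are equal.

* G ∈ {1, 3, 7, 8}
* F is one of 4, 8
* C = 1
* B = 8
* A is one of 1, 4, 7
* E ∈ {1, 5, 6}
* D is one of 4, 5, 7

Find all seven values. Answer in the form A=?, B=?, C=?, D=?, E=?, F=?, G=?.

B has just one choice, so B = 8. Remove 8 from F, G.
C must be 1 (only option left). Eliminate 1 elsewhere: A, E, G.
F's domain is down to {4}, so F = 4. So A, D can't be 4.
A must be 7 (only option left). Eliminate 7 elsewhere: D, G.
That leaves D = 5. Strike 5 from E.
E must be 6 (only option left).
G has just one choice, so G = 3.

A=7, B=8, C=1, D=5, E=6, F=4, G=3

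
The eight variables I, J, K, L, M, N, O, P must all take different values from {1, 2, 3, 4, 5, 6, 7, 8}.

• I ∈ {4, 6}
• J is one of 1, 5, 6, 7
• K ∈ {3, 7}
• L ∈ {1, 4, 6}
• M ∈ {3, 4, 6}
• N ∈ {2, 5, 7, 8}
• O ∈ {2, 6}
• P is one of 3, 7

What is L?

Among the 8 variables, 8 fits only N (and all 8 values in {1, 2, 3, 4, 5, 6, 7, 8} must be used), so N = 8.
The 7 still-open variables draw from only 7 values {1, 2, 3, 4, 5, 6, 7}, so each is used; only O can be 2, hence O = 2.
The 6 still-open variables together cover exactly {1, 3, 4, 5, 6, 7} — 6 values for 6 variables — and 5 appears only in J's list, so J = 5.
Among the 5 still-open variables, 1 fits only L (and all 5 values in {1, 3, 4, 6, 7} must be used), so L = 1.

1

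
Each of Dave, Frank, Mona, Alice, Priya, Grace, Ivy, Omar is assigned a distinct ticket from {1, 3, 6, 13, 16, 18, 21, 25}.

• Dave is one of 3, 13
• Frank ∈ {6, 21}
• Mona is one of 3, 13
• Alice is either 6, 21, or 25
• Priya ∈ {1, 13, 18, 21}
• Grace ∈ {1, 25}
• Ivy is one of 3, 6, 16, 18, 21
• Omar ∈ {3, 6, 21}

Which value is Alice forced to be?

The 8 variables together cover exactly {1, 3, 6, 13, 16, 18, 21, 25} — 8 values for 8 variables — and 16 appears only in Ivy's list, so Ivy = 16.
Among the 7 still-open variables, 18 fits only Priya (and all 7 values in {1, 3, 6, 13, 18, 21, 25} must be used), so Priya = 18.
The 6 still-open variables draw from only 6 values {1, 3, 6, 13, 21, 25}, so each is used; only Grace can be 1, hence Grace = 1.
Among the 5 still-open variables, 25 fits only Alice (and all 5 values in {3, 6, 13, 21, 25} must be used), so Alice = 25.

25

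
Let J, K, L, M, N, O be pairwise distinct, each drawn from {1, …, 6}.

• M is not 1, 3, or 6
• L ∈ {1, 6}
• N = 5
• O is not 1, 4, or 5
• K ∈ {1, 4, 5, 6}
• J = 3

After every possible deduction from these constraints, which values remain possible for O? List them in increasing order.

J must be 3 (only option left). So O can't be 3.
N must be 5 (only option left). So K, M can't be 5.
No further eliminations apply; O can still be any of 2, 6.

2, 6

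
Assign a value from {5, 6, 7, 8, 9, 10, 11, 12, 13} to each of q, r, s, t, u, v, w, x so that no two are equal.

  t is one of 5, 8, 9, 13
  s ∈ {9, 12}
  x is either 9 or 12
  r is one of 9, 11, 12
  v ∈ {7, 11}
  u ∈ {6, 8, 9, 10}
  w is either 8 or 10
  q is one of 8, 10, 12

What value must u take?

6

s and x share exactly the 2 values {9, 12}; by pigeonhole those values go to them, so strike 9, 12 from q, r, t, u.
r has just one choice, so r = 11. Strike 11 from v.
v has just one choice, so v = 7.
q and w share exactly the 2 values {8, 10}; by pigeonhole those values go to them, so strike 8, 10 from t, u.
So u = 6.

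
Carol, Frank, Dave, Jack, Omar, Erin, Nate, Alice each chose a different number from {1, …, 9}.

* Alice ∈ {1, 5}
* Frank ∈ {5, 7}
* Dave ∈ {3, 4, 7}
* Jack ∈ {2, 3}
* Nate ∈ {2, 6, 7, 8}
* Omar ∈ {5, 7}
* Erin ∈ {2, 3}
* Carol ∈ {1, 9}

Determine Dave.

4

Frank and Omar share exactly the 2 values {5, 7}; by pigeonhole those values go to them, so strike 5, 7 from Dave, Nate, Alice.
Alice has just one choice, so Alice = 1. Remove 1 from Carol.
Carol must be 9 (only option left).
Jack and Erin share exactly the 2 values {2, 3}; by pigeonhole those values go to them, so strike 2, 3 from Dave, Nate.
So Dave = 4.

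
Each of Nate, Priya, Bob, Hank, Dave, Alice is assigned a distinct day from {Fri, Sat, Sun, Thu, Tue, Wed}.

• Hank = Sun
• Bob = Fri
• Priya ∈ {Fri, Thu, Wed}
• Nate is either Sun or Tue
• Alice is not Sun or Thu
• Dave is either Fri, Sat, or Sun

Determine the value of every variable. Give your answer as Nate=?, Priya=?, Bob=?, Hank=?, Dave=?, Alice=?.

Bob must be Fri (only option left). So Priya, Dave, Alice can't be Fri.
Hank must be Sun (only option left). Remove Sun from Nate, Dave.
Dave's domain is down to {Sat}, so Dave = Sat. Strike Sat from Alice.
Nate must be Tue (only option left). Eliminate Tue elsewhere: Alice.
That leaves Alice = Wed. So Priya can't be Wed.
That leaves Priya = Thu.

Nate=Tue, Priya=Thu, Bob=Fri, Hank=Sun, Dave=Sat, Alice=Wed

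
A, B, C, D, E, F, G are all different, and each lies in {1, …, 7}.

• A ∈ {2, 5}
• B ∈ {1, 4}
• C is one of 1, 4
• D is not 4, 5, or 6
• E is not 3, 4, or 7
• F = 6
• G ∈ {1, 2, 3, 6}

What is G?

3

F's domain is down to {6}, so F = 6. Eliminate 6 elsewhere: E, G.
Among the 6 still-open variables, 7 fits only D (and all 6 values in {1, 2, 3, 4, 5, 7} must be used), so D = 7.
The 5 still-open variables draw from only 5 values {1, 2, 3, 4, 5}, so each is used; only G can be 3, hence G = 3.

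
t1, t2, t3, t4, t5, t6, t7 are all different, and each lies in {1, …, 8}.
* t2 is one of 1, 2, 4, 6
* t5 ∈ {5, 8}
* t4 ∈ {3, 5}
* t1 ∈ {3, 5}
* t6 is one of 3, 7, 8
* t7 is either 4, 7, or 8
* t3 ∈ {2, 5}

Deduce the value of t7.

4

t1 and t4 share exactly the 2 values {3, 5}; by pigeonhole those values go to them, so strike 3, 5 from t3, t5, t6.
t3's domain is down to {2}, so t3 = 2. So t2 can't be 2.
t5 has just one choice, so t5 = 8. So t6, t7 can't be 8.
t6's domain is down to {7}, so t6 = 7. So t7 can't be 7.
So t7 = 4.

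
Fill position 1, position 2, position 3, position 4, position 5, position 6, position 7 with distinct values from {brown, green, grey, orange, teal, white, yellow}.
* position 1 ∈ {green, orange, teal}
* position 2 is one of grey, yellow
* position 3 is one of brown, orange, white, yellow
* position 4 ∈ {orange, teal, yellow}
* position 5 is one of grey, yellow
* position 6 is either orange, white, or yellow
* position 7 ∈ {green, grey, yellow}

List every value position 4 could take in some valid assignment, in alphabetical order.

The 7 variables draw from only 7 values {brown, green, grey, orange, teal, white, yellow}, so each is used; only position 3 can be brown, hence position 3 = brown.
The 6 still-open variables draw from only 6 values {green, grey, orange, teal, white, yellow}, so each is used; only position 6 can be white, hence position 6 = white.
position 2 and position 5 share exactly the 2 values {grey, yellow}; by pigeonhole those values go to them, so strike grey, yellow from position 4, position 7.
position 7 has just one choice, so position 7 = green. Eliminate green elsewhere: position 1.
No further eliminations apply; position 4 can still be any of orange, teal.

orange, teal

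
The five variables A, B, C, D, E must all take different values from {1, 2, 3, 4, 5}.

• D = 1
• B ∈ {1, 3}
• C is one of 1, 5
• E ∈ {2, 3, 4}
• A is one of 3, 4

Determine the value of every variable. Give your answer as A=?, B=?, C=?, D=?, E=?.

A=4, B=3, C=5, D=1, E=2

D must be 1 (only option left). Eliminate 1 elsewhere: B, C.
B's domain is down to {3}, so B = 3. Remove 3 from A, E.
C must be 5 (only option left).
A's domain is down to {4}, so A = 4. Eliminate 4 elsewhere: E.
That leaves E = 2.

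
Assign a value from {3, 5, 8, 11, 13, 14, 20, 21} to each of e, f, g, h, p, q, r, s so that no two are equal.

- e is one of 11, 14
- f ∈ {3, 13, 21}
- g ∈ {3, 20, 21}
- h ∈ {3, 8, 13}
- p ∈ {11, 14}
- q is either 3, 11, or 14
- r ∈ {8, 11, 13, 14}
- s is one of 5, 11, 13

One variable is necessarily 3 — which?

Among the 8 variables, 5 fits only s (and all 8 values in {3, 5, 8, 11, 13, 14, 20, 21} must be used), so s = 5.
Among the 7 still-open variables, 20 fits only g (and all 7 values in {3, 8, 11, 13, 14, 20, 21} must be used), so g = 20.
Among the 6 still-open variables, 21 fits only f (and all 6 values in {3, 8, 11, 13, 14, 21} must be used), so f = 21.
e and p between them cover only {11, 14} — a naked pair. Remove those values from q, r.
So 3 goes to q.

q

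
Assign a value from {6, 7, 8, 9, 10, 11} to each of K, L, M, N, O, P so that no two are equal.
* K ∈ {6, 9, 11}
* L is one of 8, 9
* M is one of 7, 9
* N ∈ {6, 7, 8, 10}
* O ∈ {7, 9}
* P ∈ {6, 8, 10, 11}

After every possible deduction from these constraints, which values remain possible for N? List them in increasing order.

M and O share exactly the 2 values {7, 9}; by pigeonhole those values go to them, so strike 7, 9 from K, L, N.
L must be 8 (only option left). Eliminate 8 elsewhere: N, P.
No further eliminations apply; N can still be any of 6, 10.

6, 10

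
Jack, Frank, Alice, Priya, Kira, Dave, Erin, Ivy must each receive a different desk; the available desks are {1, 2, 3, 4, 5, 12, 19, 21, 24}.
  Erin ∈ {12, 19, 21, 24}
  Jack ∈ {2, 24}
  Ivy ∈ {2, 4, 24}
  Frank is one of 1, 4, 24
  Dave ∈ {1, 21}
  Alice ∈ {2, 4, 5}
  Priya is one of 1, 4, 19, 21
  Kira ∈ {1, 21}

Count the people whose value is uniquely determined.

3

Among the 8 variables, 5 fits only Alice (and all 8 values in {1, 2, 4, 5, 12, 19, 21, 24} must be used), so Alice = 5.
Among the 7 still-open variables, 12 fits only Erin (and all 7 values in {1, 2, 4, 12, 19, 21, 24} must be used), so Erin = 12.
Among the 6 still-open variables, 19 fits only Priya (and all 6 values in {1, 2, 4, 19, 21, 24} must be used), so Priya = 19.
Kira and Dave share exactly the 2 values {1, 21}; by pigeonhole those values go to them, so strike 1, 21 from Frank.
Determined: Alice=5, Priya=19, Erin=12. The other people each still have more than one consistent value. That makes 3.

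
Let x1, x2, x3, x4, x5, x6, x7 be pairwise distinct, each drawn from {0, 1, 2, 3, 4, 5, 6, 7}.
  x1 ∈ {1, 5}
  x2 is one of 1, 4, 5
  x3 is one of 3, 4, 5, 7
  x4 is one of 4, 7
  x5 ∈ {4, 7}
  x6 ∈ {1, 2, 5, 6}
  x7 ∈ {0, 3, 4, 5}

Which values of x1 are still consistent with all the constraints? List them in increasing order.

1, 5

x4 and x5 between them cover only {4, 7} — a naked pair. Remove those values from x2, x3, x7.
x1 and x2 share exactly the 2 values {1, 5}; by pigeonhole those values go to them, so strike 1, 5 from x3, x6, x7.
x3 must be 3 (only option left). Strike 3 from x7.
x7's domain is down to {0}, so x7 = 0.
No further eliminations apply; x1 can still be any of 1, 5.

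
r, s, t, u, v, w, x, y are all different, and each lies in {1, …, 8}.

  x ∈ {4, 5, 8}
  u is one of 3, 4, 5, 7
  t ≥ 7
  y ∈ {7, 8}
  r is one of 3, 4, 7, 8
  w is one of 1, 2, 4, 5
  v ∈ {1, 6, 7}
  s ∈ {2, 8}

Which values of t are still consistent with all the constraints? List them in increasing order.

7, 8

The 8 variables draw from only 8 values {1, 2, 3, 4, 5, 6, 7, 8}, so each is used; only v can be 6, hence v = 6.
The 7 still-open variables draw from only 7 values {1, 2, 3, 4, 5, 7, 8}, so each is used; only w can be 1, hence w = 1.
Among the 6 still-open variables, 2 fits only s (and all 6 values in {2, 3, 4, 5, 7, 8} must be used), so s = 2.
The 2 variables t and y are confined to {7, 8}, which locks those values in; drop them from r, u, x.
No further eliminations apply; t can still be any of 7, 8.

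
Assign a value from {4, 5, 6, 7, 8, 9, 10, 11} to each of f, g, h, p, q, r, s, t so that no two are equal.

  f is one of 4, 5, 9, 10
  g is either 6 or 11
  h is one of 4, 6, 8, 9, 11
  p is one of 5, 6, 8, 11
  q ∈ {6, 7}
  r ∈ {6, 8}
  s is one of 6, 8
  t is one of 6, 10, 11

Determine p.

Among the 8 variables, 7 fits only q (and all 8 values in {4, 5, 6, 7, 8, 9, 10, 11} must be used), so q = 7.
r and s share exactly the 2 values {6, 8}; by pigeonhole those values go to them, so strike 6, 8 from g, h, p, t.
g's domain is down to {11}, so g = 11. Remove 11 from h, p, t.
So p = 5.

5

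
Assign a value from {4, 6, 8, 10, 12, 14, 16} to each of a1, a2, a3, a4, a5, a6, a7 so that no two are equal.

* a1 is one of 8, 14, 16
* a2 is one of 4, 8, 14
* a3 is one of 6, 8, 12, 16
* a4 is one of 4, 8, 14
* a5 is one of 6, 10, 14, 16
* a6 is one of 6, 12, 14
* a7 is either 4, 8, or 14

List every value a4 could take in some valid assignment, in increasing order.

4, 8, 14

Among the 7 variables, 10 fits only a5 (and all 7 values in {4, 6, 8, 10, 12, 14, 16} must be used), so a5 = 10.
a2, a4, a7 share exactly the 3 values {4, 8, 14}; by pigeonhole those values go to them, so strike 4, 8, 14 from a1, a3, a6.
a1 must be 16 (only option left). Eliminate 16 elsewhere: a3.
No further eliminations apply; a4 can still be any of 4, 8, 14.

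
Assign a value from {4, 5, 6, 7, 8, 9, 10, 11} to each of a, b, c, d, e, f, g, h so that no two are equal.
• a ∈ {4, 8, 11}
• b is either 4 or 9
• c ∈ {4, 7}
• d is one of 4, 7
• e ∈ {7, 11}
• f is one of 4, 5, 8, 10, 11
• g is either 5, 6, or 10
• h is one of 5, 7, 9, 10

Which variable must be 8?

The 8 variables together cover exactly {4, 5, 6, 7, 8, 9, 10, 11} — 8 values for 8 variables — and 6 appears only in g's list, so g = 6.
The 2 variables c and d are confined to {4, 7}, which locks those values in; drop them from a, b, e, f, h.
b must be 9 (only option left). Eliminate 9 elsewhere: h.
e must be 11 (only option left). Eliminate 11 elsewhere: a, f.
So 8 goes to a.

a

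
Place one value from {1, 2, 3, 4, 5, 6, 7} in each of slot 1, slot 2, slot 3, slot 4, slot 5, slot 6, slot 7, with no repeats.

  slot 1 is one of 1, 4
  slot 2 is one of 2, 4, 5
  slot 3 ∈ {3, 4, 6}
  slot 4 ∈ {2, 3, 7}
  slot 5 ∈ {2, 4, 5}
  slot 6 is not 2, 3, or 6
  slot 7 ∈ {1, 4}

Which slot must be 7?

slot 6

The 7 variables draw from only 7 values {1, 2, 3, 4, 5, 6, 7}, so each is used; only slot 3 can be 6, hence slot 3 = 6.
The 6 still-open variables draw from only 6 values {1, 2, 3, 4, 5, 7}, so each is used; only slot 4 can be 3, hence slot 4 = 3.
Among the 5 still-open variables, 7 fits only slot 6 (and all 5 values in {1, 2, 4, 5, 7} must be used), so slot 6 = 7.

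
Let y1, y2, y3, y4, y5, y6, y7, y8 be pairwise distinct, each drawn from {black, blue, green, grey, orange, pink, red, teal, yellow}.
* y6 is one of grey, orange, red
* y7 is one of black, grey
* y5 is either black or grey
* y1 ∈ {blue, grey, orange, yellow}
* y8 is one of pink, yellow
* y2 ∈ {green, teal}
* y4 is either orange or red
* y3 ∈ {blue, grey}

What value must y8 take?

pink

The 2 variables y5 and y7 are confined to {black, grey}, which locks those values in; drop them from y1, y3, y6.
y3 has just one choice, so y3 = blue. So y1 can't be blue.
The 2 variables y4 and y6 are confined to {orange, red}, which locks those values in; drop them from y1.
y1 has just one choice, so y1 = yellow. Strike yellow from y8.
So y8 = pink.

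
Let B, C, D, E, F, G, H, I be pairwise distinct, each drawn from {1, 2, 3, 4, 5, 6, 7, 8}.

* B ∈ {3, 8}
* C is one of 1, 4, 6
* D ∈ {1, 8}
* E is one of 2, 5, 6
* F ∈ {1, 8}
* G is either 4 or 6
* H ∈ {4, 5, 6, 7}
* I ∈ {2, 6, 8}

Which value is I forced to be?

2

Among the 8 variables, 3 fits only B (and all 8 values in {1, 2, 3, 4, 5, 6, 7, 8} must be used), so B = 3.
The 7 still-open variables draw from only 7 values {1, 2, 4, 5, 6, 7, 8}, so each is used; only H can be 7, hence H = 7.
Among the 6 still-open variables, 5 fits only E (and all 6 values in {1, 2, 4, 5, 6, 8} must be used), so E = 5.
Among the 5 still-open variables, 2 fits only I (and all 5 values in {1, 2, 4, 6, 8} must be used), so I = 2.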